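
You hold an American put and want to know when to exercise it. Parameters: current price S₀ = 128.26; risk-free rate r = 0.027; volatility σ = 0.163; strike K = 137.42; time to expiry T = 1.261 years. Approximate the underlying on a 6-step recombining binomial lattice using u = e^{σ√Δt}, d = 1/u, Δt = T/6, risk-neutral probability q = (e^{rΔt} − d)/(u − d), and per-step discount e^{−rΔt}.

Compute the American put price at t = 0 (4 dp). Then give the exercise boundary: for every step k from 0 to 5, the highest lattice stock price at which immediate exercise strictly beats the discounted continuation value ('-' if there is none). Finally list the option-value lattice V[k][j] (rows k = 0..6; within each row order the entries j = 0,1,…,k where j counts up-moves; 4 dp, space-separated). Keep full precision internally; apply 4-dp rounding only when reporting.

price = 13.1158
boundary = - - 110.4550 102.5020 110.4550 119.0250
tree:
13.1158
19.1730 7.6541
26.9650 12.1722 3.5570
34.9180 18.5944 6.3623 0.9999
42.2983 26.9650 11.0519 2.0921 0.0000
49.1473 34.9180 18.3950 4.3777 0.0000 0.0000
55.5031 42.2983 26.9650 9.1600 0.0000 0.0000 0.0000

Δt=0.21017  u=1.07759  d=0.92800  q=0.51937  discount=0.99434
step 6 (expiry): payoffs max(K−S,0) = 55.5031 42.2983 26.9650 9.1600 0.0000 0.0000 0.0000
step 5: (k=5,j=0): S=88.2727, (K−S)⁺=49.1473, hold=48.3697 ⇒ V=49.1473 exercise | (k=5,j=1): S=102.5020, (K−S)⁺=34.9180, hold=34.1404 ⇒ V=34.9180 exercise | (k=5,j=2): S=119.0250, (K−S)⁺=18.3950, hold=17.6174 ⇒ V=18.3950 exercise | (k=5,j=3): S=138.2115, (K−S)⁺=0.0000, hold=4.3777 ⇒ V=4.3777 continue | (k=5,j=4): S=160.4908, (K−S)⁺=0.0000, hold=0.0000 ⇒ V=0.0000 continue | (k=5,j=5): S=186.3614, (K−S)⁺=0.0000, hold=0.0000 ⇒ V=0.0000 continue  boundary S*=119.0250
step 4: (k=4,j=0): S=95.1217, (K−S)⁺=42.2983, hold=41.5207 ⇒ V=42.2983 exercise | (k=4,j=1): S=110.4550, (K−S)⁺=26.9650, hold=26.1874 ⇒ V=26.9650 exercise | (k=4,j=2): S=128.2600, (K−S)⁺=9.1600, hold=11.0519 ⇒ V=11.0519 continue | (k=4,j=3): S=148.9351, (K−S)⁺=0.0000, hold=2.0921 ⇒ V=2.0921 continue | (k=4,j=4): S=172.9430, (K−S)⁺=0.0000, hold=0.0000 ⇒ V=0.0000 continue  boundary S*=110.4550
step 3: (k=3,j=0): S=102.5020, (K−S)⁺=34.9180, hold=34.1404 ⇒ V=34.9180 exercise | (k=3,j=1): S=119.0250, (K−S)⁺=18.3950, hold=18.5944 ⇒ V=18.5944 continue | (k=3,j=2): S=138.2115, (K−S)⁺=0.0000, hold=6.3623 ⇒ V=6.3623 continue | (k=3,j=3): S=160.4908, (K−S)⁺=0.0000, hold=0.9999 ⇒ V=0.9999 continue  boundary S*=102.5020
step 2: (k=2,j=0): S=110.4550, (K−S)⁺=26.9650, hold=26.2904 ⇒ V=26.9650 exercise | (k=2,j=1): S=128.2600, (K−S)⁺=9.1600, hold=12.1722 ⇒ V=12.1722 continue | (k=2,j=2): S=148.9351, (K−S)⁺=0.0000, hold=3.5570 ⇒ V=3.5570 continue  boundary S*=110.4550
step 1: (k=1,j=0): S=119.0250, (K−S)⁺=18.3950, hold=19.1730 ⇒ V=19.1730 continue | (k=1,j=1): S=138.2115, (K−S)⁺=0.0000, hold=7.6541 ⇒ V=7.6541 continue  boundary S*=-
step 0: (k=0,j=0): S=128.2600, (K−S)⁺=9.1600, hold=13.1158 ⇒ V=13.1158 continue  boundary S*=-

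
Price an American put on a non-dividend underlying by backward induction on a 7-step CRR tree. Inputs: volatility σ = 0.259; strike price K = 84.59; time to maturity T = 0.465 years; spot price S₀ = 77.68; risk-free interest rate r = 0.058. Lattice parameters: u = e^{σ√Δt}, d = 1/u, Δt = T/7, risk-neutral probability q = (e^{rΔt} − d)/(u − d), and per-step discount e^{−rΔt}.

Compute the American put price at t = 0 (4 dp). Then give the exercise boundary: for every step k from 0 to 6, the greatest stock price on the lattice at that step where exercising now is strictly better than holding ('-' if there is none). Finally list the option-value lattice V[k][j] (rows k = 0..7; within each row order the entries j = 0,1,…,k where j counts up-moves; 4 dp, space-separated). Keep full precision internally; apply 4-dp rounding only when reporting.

price = 8.7669
boundary = - - 67.9716 63.5823 67.9716 72.6638 77.6800
tree:
8.7669
12.2927 5.4754
16.6184 8.2658 2.8592
21.0077 12.0060 4.7663 1.0646
25.1135 16.6184 7.7041 2.0044 0.1776
28.9541 21.0077 11.9262 3.7414 0.3654 0.0000
32.5468 25.1135 16.6184 6.9100 0.7520 0.0000 0.0000
35.9075 28.9541 21.0077 11.9262 1.5476 0.0000 0.0000 0.0000

Δt=0.06643, u=1.06903, d=0.93543, q=0.51221, disc=e^(-rΔt)=0.99615
k=7 terminal: V=max(K-S,0) → 35.9075 28.9541 21.0077 11.9262 1.5476 0.0000 0.0000 0.0000
k=6: j=0 S=52.0432 intr=32.5468 cont=32.2215 V=32.5468[EX]; j=1 S=59.4765 intr=25.1135 cont=24.7882 V=25.1135[EX]; j=2 S=67.9716 intr=16.6184 cont=16.2931 V=16.6184[EX]; j=3 S=77.6800 intr=6.9100 cont=6.5847 V=6.9100[EX]; j=4 S=88.7751 intr=0.0000 cont=0.7520 V=0.7520[hold]; j=5 S=101.4548 intr=0.0000 cont=0.0000 V=0.0000[hold]; j=6 S=115.9457 intr=0.0000 cont=0.0000 V=0.0000[hold]  S*(6)=77.6800
k=5: j=0 S=55.6359 intr=28.9541 cont=28.6289 V=28.9541[EX]; j=1 S=63.5823 intr=21.0077 cont=20.6824 V=21.0077[EX]; j=2 S=72.6638 intr=11.9262 cont=11.6009 V=11.9262[EX]; j=3 S=83.0424 intr=1.5476 cont=3.7414 V=3.7414[hold]; j=4 S=94.9034 intr=0.0000 cont=0.3654 V=0.3654[hold]; j=5 S=108.4585 intr=0.0000 cont=0.0000 V=0.0000[hold]  S*(5)=72.6638
k=4: j=0 S=59.4765 intr=25.1135 cont=24.7882 V=25.1135[EX]; j=1 S=67.9716 intr=16.6184 cont=16.2931 V=16.6184[EX]; j=2 S=77.6800 intr=6.9100 cont=7.7041 V=7.7041[hold]; j=3 S=88.7751 intr=0.0000 cont=2.0044 V=2.0044[hold]; j=4 S=101.4548 intr=0.0000 cont=0.1776 V=0.1776[hold]  S*(4)=67.9716
k=3: j=0 S=63.5823 intr=21.0077 cont=20.6824 V=21.0077[EX]; j=1 S=72.6638 intr=11.9262 cont=12.0060 V=12.0060[hold]; j=2 S=83.0424 intr=1.5476 cont=4.7663 V=4.7663[hold]; j=3 S=94.9034 intr=0.0000 cont=1.0646 V=1.0646[hold]  S*(3)=63.5823
k=2: j=0 S=67.9716 intr=16.6184 cont=16.3339 V=16.6184[EX]; j=1 S=77.6800 intr=6.9100 cont=8.2658 V=8.2658[hold]; j=2 S=88.7751 intr=0.0000 cont=2.8592 V=2.8592[hold]  S*(2)=67.9716
k=1: j=0 S=72.6638 intr=11.9262 cont=12.2927 V=12.2927[hold]; j=1 S=83.0424 intr=1.5476 cont=5.4754 V=5.4754[hold]  S*(1)=-
k=0: j=0 S=77.6800 intr=6.9100 cont=8.7669 V=8.7669[hold]  S*(0)=-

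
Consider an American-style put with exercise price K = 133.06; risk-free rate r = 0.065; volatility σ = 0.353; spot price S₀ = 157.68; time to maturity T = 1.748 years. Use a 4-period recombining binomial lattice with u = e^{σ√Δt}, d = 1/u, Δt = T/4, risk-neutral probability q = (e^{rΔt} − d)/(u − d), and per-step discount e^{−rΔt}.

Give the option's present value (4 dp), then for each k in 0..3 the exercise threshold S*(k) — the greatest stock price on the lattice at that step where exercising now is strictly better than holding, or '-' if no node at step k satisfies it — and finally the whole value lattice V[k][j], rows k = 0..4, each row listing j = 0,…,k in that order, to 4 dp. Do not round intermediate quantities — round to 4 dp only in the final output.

params: Δt=0.43700 u=1.26283 d=0.79187 q=0.50310 e^(-rΔt)=0.97199
t_4 payoffs: 71.0590 34.1847 0.0000 0.0000 0.0000
t_3: node(3,0) S=78.2967 payoff=54.7633 vs cont=51.0369 → 54.7633 [stop]  node(3,1) S=124.8626 payoff=8.1974 vs cont=16.5106 → 16.5106 [wait]  node(3,2) S=199.1228 payoff=0.0000 vs cont=0.0000 → 0.0000 [wait]  node(3,3) S=317.5483 payoff=0.0000 vs cont=0.0000 → 0.0000 [wait]  ⇒ S*(3)=78.2967
t_2: node(2,0) S=98.8753 payoff=34.1847 vs cont=34.5235 → 34.5235 [wait]  node(2,1) S=157.6800 payoff=0.0000 vs cont=7.9743 → 7.9743 [wait]  node(2,2) S=251.4580 payoff=0.0000 vs cont=0.0000 → 0.0000 [wait]  ⇒ S*(2)=-
t_1: node(1,0) S=124.8626 payoff=8.1974 vs cont=20.5737 → 20.5737 [wait]  node(1,1) S=199.1228 payoff=0.0000 vs cont=3.8514 → 3.8514 [wait]  ⇒ S*(1)=-
t_0: node(0,0) S=157.6800 payoff=0.0000 vs cont=11.8201 → 11.8201 [wait]  ⇒ S*(0)=-

price = 11.8201
boundary = - - - 78.2967
tree:
11.8201
20.5737 3.8514
34.5235 7.9743 0.0000
54.7633 16.5106 0.0000 0.0000
71.0590 34.1847 0.0000 0.0000 0.0000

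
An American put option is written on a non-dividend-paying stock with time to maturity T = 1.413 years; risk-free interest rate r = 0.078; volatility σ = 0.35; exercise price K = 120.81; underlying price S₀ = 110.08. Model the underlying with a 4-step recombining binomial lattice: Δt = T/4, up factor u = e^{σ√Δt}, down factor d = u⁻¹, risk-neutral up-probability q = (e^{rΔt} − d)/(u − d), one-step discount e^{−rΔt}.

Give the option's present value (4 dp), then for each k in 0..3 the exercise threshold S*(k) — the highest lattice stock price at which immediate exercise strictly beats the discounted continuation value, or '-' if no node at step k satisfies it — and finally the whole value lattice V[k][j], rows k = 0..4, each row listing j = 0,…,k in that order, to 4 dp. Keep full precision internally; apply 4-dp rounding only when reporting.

params: Δt=0.35325 u=1.23124 d=0.81219 q=0.51485 e^(-rΔt)=0.97282
t_4 payoffs: 72.9098 48.1956 10.7300 0.0000 0.0000
t_3: node(3,0) S=58.9766 payoff=61.8334 vs cont=58.5501 → 61.8334 [stop]  node(3,1) S=89.4058 payoff=31.4042 vs cont=28.1209 → 31.4042 [stop]  node(3,2) S=135.5349 payoff=0.0000 vs cont=5.0642 → 5.0642 [wait]  node(3,3) S=205.4645 payoff=0.0000 vs cont=0.0000 → 0.0000 [wait]  ⇒ S*(3)=89.4058
t_2: node(2,0) S=72.6144 payoff=48.1956 vs cont=44.9123 → 48.1956 [stop]  node(2,1) S=110.0800 payoff=10.7300 vs cont=17.3582 → 17.3582 [wait]  node(2,2) S=166.8760 payoff=0.0000 vs cont=2.3901 → 2.3901 [wait]  ⇒ S*(2)=72.6144
t_1: node(1,0) S=89.4058 payoff=31.4042 vs cont=31.4407 → 31.4407 [wait]  node(1,1) S=135.5349 payoff=0.0000 vs cont=9.3896 → 9.3896 [wait]  ⇒ S*(1)=-
t_0: node(0,0) S=110.0800 payoff=10.7300 vs cont=19.5418 → 19.5418 [wait]  ⇒ S*(0)=-

price = 19.5418
boundary = - - 72.6144 89.4058
tree:
19.5418
31.4407 9.3896
48.1956 17.3582 2.3901
61.8334 31.4042 5.0642 0.0000
72.9098 48.1956 10.7300 0.0000 0.0000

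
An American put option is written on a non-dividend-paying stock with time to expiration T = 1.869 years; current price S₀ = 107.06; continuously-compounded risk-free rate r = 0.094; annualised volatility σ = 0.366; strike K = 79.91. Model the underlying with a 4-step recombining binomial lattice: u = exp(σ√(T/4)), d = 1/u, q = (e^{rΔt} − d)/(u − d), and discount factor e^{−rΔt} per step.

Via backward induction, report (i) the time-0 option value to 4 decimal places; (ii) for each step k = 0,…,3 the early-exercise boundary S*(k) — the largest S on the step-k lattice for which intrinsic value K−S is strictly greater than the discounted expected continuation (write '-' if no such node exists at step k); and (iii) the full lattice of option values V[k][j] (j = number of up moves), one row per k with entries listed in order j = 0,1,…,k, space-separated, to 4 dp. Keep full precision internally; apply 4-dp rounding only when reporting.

Δt=0.46725  u=1.28426  d=0.77866  q=0.52658  discount=0.95703
step 4 (expiry): payoffs max(K−S,0) = 40.5535 14.9984 0.0000 0.0000 0.0000
step 3: (k=3,j=0): S=50.5440, (K−S)⁺=29.3660, hold=25.9322 ⇒ V=29.3660 exercise | (k=3,j=1): S=83.3633, (K−S)⁺=0.0000, hold=6.7954 ⇒ V=6.7954 continue | (k=3,j=2): S=137.4928, (K−S)⁺=0.0000, hold=0.0000 ⇒ V=0.0000 continue | (k=3,j=3): S=226.7697, (K−S)⁺=0.0000, hold=0.0000 ⇒ V=0.0000 continue  boundary S*=50.5440
step 2: (k=2,j=0): S=64.9116, (K−S)⁺=14.9984, hold=16.7295 ⇒ V=16.7295 continue | (k=2,j=1): S=107.0600, (K−S)⁺=0.0000, hold=3.0788 ⇒ V=3.0788 continue | (k=2,j=2): S=176.5763, (K−S)⁺=0.0000, hold=0.0000 ⇒ V=0.0000 continue  boundary S*=-
step 1: (k=1,j=0): S=83.3633, (K−S)⁺=0.0000, hold=9.1312 ⇒ V=9.1312 continue | (k=1,j=1): S=137.4928, (K−S)⁺=0.0000, hold=1.3949 ⇒ V=1.3949 continue  boundary S*=-
step 0: (k=0,j=0): S=107.0600, (K−S)⁺=0.0000, hold=4.8401 ⇒ V=4.8401 continue  boundary S*=-

price = 4.8401
boundary = - - - 50.5440
tree:
4.8401
9.1312 1.3949
16.7295 3.0788 0.0000
29.3660 6.7954 0.0000 0.0000
40.5535 14.9984 0.0000 0.0000 0.0000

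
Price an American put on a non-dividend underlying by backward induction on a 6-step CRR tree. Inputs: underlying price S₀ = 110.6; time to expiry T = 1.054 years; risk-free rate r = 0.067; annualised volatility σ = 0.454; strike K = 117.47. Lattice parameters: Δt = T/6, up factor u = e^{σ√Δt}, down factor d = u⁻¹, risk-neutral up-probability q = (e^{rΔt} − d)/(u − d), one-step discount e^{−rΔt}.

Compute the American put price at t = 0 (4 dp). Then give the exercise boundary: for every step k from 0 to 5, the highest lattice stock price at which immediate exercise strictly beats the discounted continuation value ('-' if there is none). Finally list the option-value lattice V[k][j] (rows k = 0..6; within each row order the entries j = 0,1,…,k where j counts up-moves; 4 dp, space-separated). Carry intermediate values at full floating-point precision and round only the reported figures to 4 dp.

Δt=0.17567  u=1.20959  d=0.82672  q=0.48349  discount=0.98830
step 6 (expiry): payoffs max(K−S,0) = 82.1581 65.8047 41.8778 6.8700 0.0000 0.0000 0.0000
step 5: (k=5,j=0): S=42.7130, (K−S)⁺=74.7570, hold=73.3825 ⇒ V=74.7570 exercise | (k=5,j=1): S=62.4940, (K−S)⁺=54.9760, hold=53.6015 ⇒ V=54.9760 exercise | (k=5,j=2): S=91.4358, (K−S)⁺=26.0342, hold=24.6597 ⇒ V=26.0342 exercise | (k=5,j=3): S=133.7809, (K−S)⁺=0.0000, hold=3.5069 ⇒ V=3.5069 continue | (k=5,j=4): S=195.7366, (K−S)⁺=0.0000, hold=0.0000 ⇒ V=0.0000 continue | (k=5,j=5): S=286.3848, (K−S)⁺=0.0000, hold=0.0000 ⇒ V=0.0000 continue  boundary S*=91.4358
step 4: (k=4,j=0): S=51.6653, (K−S)⁺=65.8047, hold=64.4302 ⇒ V=65.8047 exercise | (k=4,j=1): S=75.5922, (K−S)⁺=41.8778, hold=40.5033 ⇒ V=41.8778 exercise | (k=4,j=2): S=110.6000, (K−S)⁺=6.8700, hold=14.9652 ⇒ V=14.9652 continue | (k=4,j=3): S=161.8203, (K−S)⁺=0.0000, hold=1.7901 ⇒ V=1.7901 continue | (k=4,j=4): S=236.7614, (K−S)⁺=0.0000, hold=0.0000 ⇒ V=0.0000 continue  boundary S*=75.5922
step 3: (k=3,j=0): S=62.4940, (K−S)⁺=54.9760, hold=53.6015 ⇒ V=54.9760 exercise | (k=3,j=1): S=91.4358, (K−S)⁺=26.0342, hold=28.5279 ⇒ V=28.5279 continue | (k=3,j=2): S=133.7809, (K−S)⁺=0.0000, hold=8.4945 ⇒ V=8.4945 continue | (k=3,j=3): S=195.7366, (K−S)⁺=0.0000, hold=0.9138 ⇒ V=0.9138 continue  boundary S*=62.4940
step 2: (k=2,j=0): S=75.5922, (K−S)⁺=41.8778, hold=41.6949 ⇒ V=41.8778 exercise | (k=2,j=1): S=110.6000, (K−S)⁺=6.8700, hold=18.6214 ⇒ V=18.6214 continue | (k=2,j=2): S=161.8203, (K−S)⁺=0.0000, hold=4.7728 ⇒ V=4.7728 continue  boundary S*=75.5922
step 1: (k=1,j=0): S=91.4358, (K−S)⁺=26.0342, hold=30.2750 ⇒ V=30.2750 continue | (k=1,j=1): S=133.7809, (K−S)⁺=0.0000, hold=11.7861 ⇒ V=11.7861 continue  boundary S*=-
step 0: (k=0,j=0): S=110.6000, (K−S)⁺=6.8700, hold=21.0861 ⇒ V=21.0861 continue  boundary S*=-

price = 21.0861
boundary = - - 75.5922 62.4940 75.5922 91.4358
tree:
21.0861
30.2750 11.7861
41.8778 18.6214 4.7728
54.9760 28.5279 8.4945 0.9138
65.8047 41.8778 14.9652 1.7901 0.0000
74.7570 54.9760 26.0342 3.5069 0.0000 0.0000
82.1581 65.8047 41.8778 6.8700 0.0000 0.0000 0.0000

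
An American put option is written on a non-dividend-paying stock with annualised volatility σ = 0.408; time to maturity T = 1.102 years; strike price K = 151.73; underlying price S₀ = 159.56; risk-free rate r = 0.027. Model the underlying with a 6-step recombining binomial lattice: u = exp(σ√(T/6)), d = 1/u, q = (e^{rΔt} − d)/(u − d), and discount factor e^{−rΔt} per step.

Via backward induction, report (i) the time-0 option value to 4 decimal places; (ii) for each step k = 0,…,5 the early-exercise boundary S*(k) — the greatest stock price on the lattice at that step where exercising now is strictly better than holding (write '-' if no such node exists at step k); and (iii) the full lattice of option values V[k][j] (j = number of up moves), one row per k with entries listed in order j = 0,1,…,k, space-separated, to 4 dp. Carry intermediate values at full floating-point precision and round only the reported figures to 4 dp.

price = 20.5467
boundary = - - - 94.4300 79.2815 94.4300
tree:
20.5467
30.0429 10.0786
42.4119 16.4424 3.0244
57.3000 26.1077 5.7406 0.0000
72.4485 39.8716 10.8962 0.0000 0.0000
85.1669 57.3000 20.6822 0.0000 0.0000 0.0000
95.8450 72.4485 39.2571 0.0000 0.0000 0.0000 0.0000

Δt=0.18367, u=1.19107, d=0.83958, q=0.47054, disc=e^(-rΔt)=0.99505
k=6 terminal: V=max(K-S,0) → 95.8450 72.4485 39.2571 0.0000 0.0000 0.0000 0.0000
k=5: j=0 S=66.5631 intr=85.1669 cont=84.4163 V=85.1669[EX]; j=1 S=94.4300 intr=57.3000 cont=56.5495 V=57.3000[EX]; j=2 S=133.9633 intr=17.7667 cont=20.6822 V=20.6822[hold]; j=3 S=190.0475 intr=0.0000 cont=0.0000 V=0.0000[hold]; j=4 S=269.6114 intr=0.0000 cont=0.0000 V=0.0000[hold]; j=5 S=382.4850 intr=0.0000 cont=0.0000 V=0.0000[hold]  S*(5)=94.4300
k=4: j=0 S=79.2815 intr=72.4485 cont=71.6980 V=72.4485[EX]; j=1 S=112.4729 intr=39.2571 cont=39.8716 V=39.8716[hold]; j=2 S=159.5600 intr=0.0000 cont=10.8962 V=10.8962[hold]; j=3 S=226.3603 intr=0.0000 cont=0.0000 V=0.0000[hold]; j=4 S=321.1267 intr=0.0000 cont=0.0000 V=0.0000[hold]  S*(4)=79.2815
k=3: j=0 S=94.4300 intr=57.3000 cont=56.8372 V=57.3000[EX]; j=1 S=133.9633 intr=17.7667 cont=26.1077 V=26.1077[hold]; j=2 S=190.0475 intr=0.0000 cont=5.7406 V=5.7406[hold]; j=3 S=269.6114 intr=0.0000 cont=0.0000 V=0.0000[hold]  S*(3)=94.4300
k=2: j=0 S=112.4729 intr=39.2571 cont=42.4119 V=42.4119[hold]; j=1 S=159.5600 intr=0.0000 cont=16.4424 V=16.4424[hold]; j=2 S=226.3603 intr=0.0000 cont=3.0244 V=3.0244[hold]  S*(2)=-
k=1: j=0 S=133.9633 intr=17.7667 cont=30.0429 V=30.0429[hold]; j=1 S=190.0475 intr=0.0000 cont=10.0786 V=10.0786[hold]  S*(1)=-
k=0: j=0 S=159.5600 intr=0.0000 cont=20.5467 V=20.5467[hold]  S*(0)=-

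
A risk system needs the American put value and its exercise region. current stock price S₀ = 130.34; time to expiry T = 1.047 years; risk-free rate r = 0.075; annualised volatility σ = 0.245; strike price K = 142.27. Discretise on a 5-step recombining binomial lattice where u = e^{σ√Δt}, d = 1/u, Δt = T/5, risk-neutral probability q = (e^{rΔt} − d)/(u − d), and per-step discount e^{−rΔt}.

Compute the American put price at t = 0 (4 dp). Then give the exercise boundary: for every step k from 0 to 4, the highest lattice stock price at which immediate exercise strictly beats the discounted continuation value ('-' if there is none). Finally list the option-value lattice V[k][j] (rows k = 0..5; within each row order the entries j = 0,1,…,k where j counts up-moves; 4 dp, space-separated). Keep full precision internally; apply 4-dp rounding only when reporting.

price = 15.7703
boundary = - 116.5166 104.1593 116.5166 130.3400
tree:
15.7703
25.7534 7.8098
38.1107 14.4694 2.4204
49.1575 25.7534 5.3735 0.0000
59.0327 38.1107 11.9300 0.0000 0.0000
67.8605 49.1575 25.7534 0.0000 0.0000 0.0000

Δt=0.20940, u=1.11864, d=0.89394, q=0.54245, disc=e^(-rΔt)=0.98442
k=5 terminal: V=max(K-S,0) → 67.8605 49.1575 25.7534 0.0000 0.0000 0.0000
k=4: j=0 S=83.2373 intr=59.0327 cont=56.8158 V=59.0327[EX]; j=1 S=104.1593 intr=38.1107 cont=35.8938 V=38.1107[EX]; j=2 S=130.3400 intr=11.9300 cont=11.5999 V=11.9300[EX]; j=3 S=163.1013 intr=0.0000 cont=0.0000 V=0.0000[hold]; j=4 S=204.0973 intr=0.0000 cont=0.0000 V=0.0000[hold]  S*(4)=130.3400
k=3: j=0 S=93.1125 intr=49.1575 cont=46.9406 V=49.1575[EX]; j=1 S=116.5166 intr=25.7534 cont=23.5365 V=25.7534[EX]; j=2 S=145.8034 intr=0.0000 cont=5.3735 V=5.3735[hold]; j=3 S=182.4515 intr=0.0000 cont=0.0000 V=0.0000[hold]  S*(3)=116.5166
k=2: j=0 S=104.1593 intr=38.1107 cont=35.8938 V=38.1107[EX]; j=1 S=130.3400 intr=11.9300 cont=14.4694 V=14.4694[hold]; j=2 S=163.1013 intr=0.0000 cont=2.4204 V=2.4204[hold]  S*(2)=104.1593
k=1: j=0 S=116.5166 intr=25.7534 cont=24.8925 V=25.7534[EX]; j=1 S=145.8034 intr=0.0000 cont=7.8098 V=7.8098[hold]  S*(1)=116.5166
k=0: j=0 S=130.3400 intr=11.9300 cont=15.7703 V=15.7703[hold]  S*(0)=-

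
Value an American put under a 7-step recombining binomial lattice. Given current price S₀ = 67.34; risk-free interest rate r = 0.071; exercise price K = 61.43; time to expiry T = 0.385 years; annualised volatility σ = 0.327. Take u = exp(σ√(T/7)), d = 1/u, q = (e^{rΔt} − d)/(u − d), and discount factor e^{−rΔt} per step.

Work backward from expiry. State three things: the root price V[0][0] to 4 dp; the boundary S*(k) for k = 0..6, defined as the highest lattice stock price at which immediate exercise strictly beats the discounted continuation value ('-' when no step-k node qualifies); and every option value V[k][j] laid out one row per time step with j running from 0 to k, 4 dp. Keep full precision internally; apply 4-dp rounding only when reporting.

price = 2.2102
boundary = - - - - 49.5509 53.5004 49.5509
tree:
2.2102
3.5471 0.9237
5.5264 1.6446 0.2280
8.2960 2.8687 0.4637 0.0000
11.8791 4.8665 0.9430 0.0000 0.0000
15.5370 7.9296 1.9175 0.0000 0.0000 0.0000
18.9249 11.8791 3.8994 0.0000 0.0000 0.0000 0.0000
22.0627 15.5370 7.9296 0.0000 0.0000 0.0000 0.0000 0.0000

Δt=0.05500  u=1.07971  d=0.92618  q=0.50632  discount=0.99610
step 7 (expiry): payoffs max(K−S,0) = 22.0627 15.5370 7.9296 0.0000 0.0000 0.0000 0.0000 0.0000
step 6: (k=6,j=0): S=42.5051, (K−S)⁺=18.9249, hold=18.6855 ⇒ V=18.9249 exercise | (k=6,j=1): S=49.5509, (K−S)⁺=11.8791, hold=11.6396 ⇒ V=11.8791 exercise | (k=6,j=2): S=57.7647, (K−S)⁺=3.6653, hold=3.8994 ⇒ V=3.8994 continue | (k=6,j=3): S=67.3400, (K−S)⁺=0.0000, hold=0.0000 ⇒ V=0.0000 continue | (k=6,j=4): S=78.5025, (K−S)⁺=0.0000, hold=0.0000 ⇒ V=0.0000 continue | (k=6,j=5): S=91.5154, (K−S)⁺=0.0000, hold=0.0000 ⇒ V=0.0000 continue | (k=6,j=6): S=106.6854, (K−S)⁺=0.0000, hold=0.0000 ⇒ V=0.0000 continue  boundary S*=49.5509
step 5: (k=5,j=0): S=45.8930, (K−S)⁺=15.5370, hold=15.2976 ⇒ V=15.5370 exercise | (k=5,j=1): S=53.5004, (K−S)⁺=7.9296, hold=7.8082 ⇒ V=7.9296 exercise | (k=5,j=2): S=62.3689, (K−S)⁺=0.0000, hold=1.9175 ⇒ V=1.9175 continue | (k=5,j=3): S=72.7074, (K−S)⁺=0.0000, hold=0.0000 ⇒ V=0.0000 continue | (k=5,j=4): S=84.7596, (K−S)⁺=0.0000, hold=0.0000 ⇒ V=0.0000 continue | (k=5,j=5): S=98.8097, (K−S)⁺=0.0000, hold=0.0000 ⇒ V=0.0000 continue  boundary S*=53.5004
step 4: (k=4,j=0): S=49.5509, (K−S)⁺=11.8791, hold=11.6396 ⇒ V=11.8791 exercise | (k=4,j=1): S=57.7647, (K−S)⁺=3.6653, hold=4.8665 ⇒ V=4.8665 continue | (k=4,j=2): S=67.3400, (K−S)⁺=0.0000, hold=0.9430 ⇒ V=0.9430 continue | (k=4,j=3): S=78.5025, (K−S)⁺=0.0000, hold=0.0000 ⇒ V=0.0000 continue | (k=4,j=4): S=91.5154, (K−S)⁺=0.0000, hold=0.0000 ⇒ V=0.0000 continue  boundary S*=49.5509
step 3: (k=3,j=0): S=53.5004, (K−S)⁺=7.9296, hold=8.2960 ⇒ V=8.2960 continue | (k=3,j=1): S=62.3689, (K−S)⁺=0.0000, hold=2.8687 ⇒ V=2.8687 continue | (k=3,j=2): S=72.7074, (K−S)⁺=0.0000, hold=0.4637 ⇒ V=0.4637 continue | (k=3,j=3): S=84.7596, (K−S)⁺=0.0000, hold=0.0000 ⇒ V=0.0000 continue  boundary S*=-
step 2: (k=2,j=0): S=57.7647, (K−S)⁺=3.6653, hold=5.5264 ⇒ V=5.5264 continue | (k=2,j=1): S=67.3400, (K−S)⁺=0.0000, hold=1.6446 ⇒ V=1.6446 continue | (k=2,j=2): S=78.5025, (K−S)⁺=0.0000, hold=0.2280 ⇒ V=0.2280 continue  boundary S*=-
step 1: (k=1,j=0): S=62.3689, (K−S)⁺=0.0000, hold=3.5471 ⇒ V=3.5471 continue | (k=1,j=1): S=72.7074, (K−S)⁺=0.0000, hold=0.9237 ⇒ V=0.9237 continue  boundary S*=-
step 0: (k=0,j=0): S=67.3400, (K−S)⁺=0.0000, hold=2.2102 ⇒ V=2.2102 continue  boundary S*=-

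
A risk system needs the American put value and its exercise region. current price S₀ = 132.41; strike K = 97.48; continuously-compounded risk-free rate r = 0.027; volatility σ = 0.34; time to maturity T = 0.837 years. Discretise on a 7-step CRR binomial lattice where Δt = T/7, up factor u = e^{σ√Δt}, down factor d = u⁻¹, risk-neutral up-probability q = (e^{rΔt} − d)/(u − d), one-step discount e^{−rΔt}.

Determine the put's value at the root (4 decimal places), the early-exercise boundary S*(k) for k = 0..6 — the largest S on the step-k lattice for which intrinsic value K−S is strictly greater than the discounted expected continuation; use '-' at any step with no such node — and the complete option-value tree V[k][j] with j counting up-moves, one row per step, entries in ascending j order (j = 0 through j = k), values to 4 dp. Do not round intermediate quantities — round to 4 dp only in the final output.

price = 2.6898
boundary = - - - - - 73.5568 82.7337
tree:
2.6898
4.3766 0.9120
6.9884 1.6254 0.1587
10.8987 2.8723 0.3088 0.0000
16.4853 5.0242 0.6007 0.0000 0.0000
23.9232 8.6772 1.1688 0.0000 0.0000 0.0000
32.0821 14.7463 2.2741 0.0000 0.0000 0.0000 0.0000
39.3361 23.9232 4.4245 0.0000 0.0000 0.0000 0.0000 0.0000

params: Δt=0.11957 u=1.12476 d=0.88908 q=0.48436 e^(-rΔt)=0.99678
t_7 payoffs: 39.3361 23.9232 4.4245 0.0000 0.0000 0.0000 0.0000 0.0000
t_6: node(6,0) S=65.3979 payoff=32.0821 vs cont=31.7679 → 32.0821 [stop]  node(6,1) S=82.7337 payoff=14.7463 vs cont=14.4321 → 14.7463 [stop]  node(6,2) S=104.6651 payoff=0.0000 vs cont=2.2741 → 2.2741 [wait]  node(6,3) S=132.4100 payoff=0.0000 vs cont=0.0000 → 0.0000 [wait]  node(6,4) S=167.5097 payoff=0.0000 vs cont=0.0000 → 0.0000 [wait]  node(6,5) S=211.9137 payoff=0.0000 vs cont=0.0000 → 0.0000 [wait]  node(6,6) S=268.0884 payoff=0.0000 vs cont=0.0000 → 0.0000 [wait]  ⇒ S*(6)=82.7337
t_5: node(5,0) S=73.5568 payoff=23.9232 vs cont=23.6090 → 23.9232 [stop]  node(5,1) S=93.0555 payoff=4.4245 vs cont=8.6772 → 8.6772 [wait]  node(5,2) S=117.7230 payoff=0.0000 vs cont=1.1688 → 1.1688 [wait]  node(5,3) S=148.9294 payoff=0.0000 vs cont=0.0000 → 0.0000 [wait]  node(5,4) S=188.4080 payoff=0.0000 vs cont=0.0000 → 0.0000 [wait]  node(5,5) S=238.3518 payoff=0.0000 vs cont=0.0000 → 0.0000 [wait]  ⇒ S*(5)=73.5568
t_4: node(4,0) S=82.7337 payoff=14.7463 vs cont=16.4853 → 16.4853 [wait]  node(4,1) S=104.6651 payoff=0.0000 vs cont=5.0242 → 5.0242 [wait]  node(4,2) S=132.4100 payoff=0.0000 vs cont=0.6007 → 0.6007 [wait]  node(4,3) S=167.5097 payoff=0.0000 vs cont=0.0000 → 0.0000 [wait]  node(4,4) S=211.9137 payoff=0.0000 vs cont=0.0000 → 0.0000 [wait]  ⇒ S*(4)=-
t_3: node(3,0) S=93.0555 payoff=4.4245 vs cont=10.8987 → 10.8987 [wait]  node(3,1) S=117.7230 payoff=0.0000 vs cont=2.8723 → 2.8723 [wait]  node(3,2) S=148.9294 payoff=0.0000 vs cont=0.3088 → 0.3088 [wait]  node(3,3) S=188.4080 payoff=0.0000 vs cont=0.0000 → 0.0000 [wait]  ⇒ S*(3)=-
t_2: node(2,0) S=104.6651 payoff=0.0000 vs cont=6.9884 → 6.9884 [wait]  node(2,1) S=132.4100 payoff=0.0000 vs cont=1.6254 → 1.6254 [wait]  node(2,2) S=167.5097 payoff=0.0000 vs cont=0.1587 → 0.1587 [wait]  ⇒ S*(2)=-
t_1: node(1,0) S=117.7230 payoff=0.0000 vs cont=4.3766 → 4.3766 [wait]  node(1,1) S=148.9294 payoff=0.0000 vs cont=0.9120 → 0.9120 [wait]  ⇒ S*(1)=-
t_0: node(0,0) S=132.4100 payoff=0.0000 vs cont=2.6898 → 2.6898 [wait]  ⇒ S*(0)=-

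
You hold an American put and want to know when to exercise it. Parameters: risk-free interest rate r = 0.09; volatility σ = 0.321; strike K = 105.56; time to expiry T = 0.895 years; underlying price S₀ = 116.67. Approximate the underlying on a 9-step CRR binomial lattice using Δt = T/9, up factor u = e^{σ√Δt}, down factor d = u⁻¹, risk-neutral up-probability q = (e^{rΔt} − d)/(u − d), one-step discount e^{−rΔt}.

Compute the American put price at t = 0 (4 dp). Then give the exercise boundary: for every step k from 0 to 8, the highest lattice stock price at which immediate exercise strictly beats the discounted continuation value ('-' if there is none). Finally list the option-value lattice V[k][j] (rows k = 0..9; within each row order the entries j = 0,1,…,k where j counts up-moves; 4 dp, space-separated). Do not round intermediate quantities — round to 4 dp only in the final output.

Δt=0.09944  u=1.10653  d=0.90373  q=0.51905  discount=0.99109
step 9 (expiry): payoffs max(K−S,0) = 58.6463 48.1188 35.2288 19.4462 0.1220 0.0000 0.0000 0.0000 0.0000 0.0000
step 8: (k=8,j=0): S=51.9112, (K−S)⁺=53.6488, hold=52.7082 ⇒ V=53.6488 exercise | (k=8,j=1): S=63.5603, (K−S)⁺=41.9997, hold=41.0592 ⇒ V=41.9997 exercise | (k=8,j=2): S=77.8234, (K−S)⁺=27.7366, hold=26.7960 ⇒ V=27.7366 exercise | (k=8,j=3): S=95.2872, (K−S)⁺=10.2728, hold=9.3322 ⇒ V=10.2728 exercise | (k=8,j=4): S=116.6700, (K−S)⁺=0.0000, hold=0.0582 ⇒ V=0.0582 continue | (k=8,j=5): S=142.8511, (K−S)⁺=0.0000, hold=0.0000 ⇒ V=0.0000 continue | (k=8,j=6): S=174.9074, (K−S)⁺=0.0000, hold=0.0000 ⇒ V=0.0000 continue | (k=8,j=7): S=214.1571, (K−S)⁺=0.0000, hold=0.0000 ⇒ V=0.0000 continue | (k=8,j=8): S=262.2146, (K−S)⁺=0.0000, hold=0.0000 ⇒ V=0.0000 continue  boundary S*=95.2872
step 7: (k=7,j=0): S=57.4412, (K−S)⁺=48.1188, hold=47.1782 ⇒ V=48.1188 exercise | (k=7,j=1): S=70.3312, (K−S)⁺=35.2288, hold=34.2882 ⇒ V=35.2288 exercise | (k=7,j=2): S=86.1138, (K−S)⁺=19.4462, hold=18.5057 ⇒ V=19.4462 exercise | (k=7,j=3): S=105.4380, (K−S)⁺=0.1220, hold=4.9266 ⇒ V=4.9266 continue | (k=7,j=4): S=129.0986, (K−S)⁺=0.0000, hold=0.0277 ⇒ V=0.0277 continue | (k=7,j=5): S=158.0687, (K−S)⁺=0.0000, hold=0.0000 ⇒ V=0.0000 continue | (k=7,j=6): S=193.5398, (K−S)⁺=0.0000, hold=0.0000 ⇒ V=0.0000 continue | (k=7,j=7): S=236.9707, (K−S)⁺=0.0000, hold=0.0000 ⇒ V=0.0000 continue  boundary S*=86.1138
step 6: (k=6,j=0): S=63.5603, (K−S)⁺=41.9997, hold=41.0592 ⇒ V=41.9997 exercise | (k=6,j=1): S=77.8234, (K−S)⁺=27.7366, hold=26.7960 ⇒ V=27.7366 exercise | (k=6,j=2): S=95.2872, (K−S)⁺=10.2728, hold=11.8038 ⇒ V=11.8038 continue | (k=6,j=3): S=116.6700, (K−S)⁺=0.0000, hold=2.3626 ⇒ V=2.3626 continue | (k=6,j=4): S=142.8511, (K−S)⁺=0.0000, hold=0.0132 ⇒ V=0.0132 continue | (k=6,j=5): S=174.9074, (K−S)⁺=0.0000, hold=0.0000 ⇒ V=0.0000 continue | (k=6,j=6): S=214.1571, (K−S)⁺=0.0000, hold=0.0000 ⇒ V=0.0000 continue  boundary S*=77.8234
step 5: (k=5,j=0): S=70.3312, (K−S)⁺=35.2288, hold=34.2882 ⇒ V=35.2288 exercise | (k=5,j=1): S=86.1138, (K−S)⁺=19.4462, hold=19.2933 ⇒ V=19.4462 exercise | (k=5,j=2): S=105.4380, (K−S)⁺=0.1220, hold=6.8419 ⇒ V=6.8419 continue | (k=5,j=3): S=129.0986, (K−S)⁺=0.0000, hold=1.1330 ⇒ V=1.1330 continue | (k=5,j=4): S=158.0687, (K−S)⁺=0.0000, hold=0.0063 ⇒ V=0.0063 continue | (k=5,j=5): S=193.5398, (K−S)⁺=0.0000, hold=0.0000 ⇒ V=0.0000 continue  boundary S*=86.1138
step 4: (k=4,j=0): S=77.8234, (K−S)⁺=27.7366, hold=26.7960 ⇒ V=27.7366 exercise | (k=4,j=1): S=95.2872, (K−S)⁺=10.2728, hold=12.7890 ⇒ V=12.7890 continue | (k=4,j=2): S=116.6700, (K−S)⁺=0.0000, hold=3.8442 ⇒ V=3.8442 continue | (k=4,j=3): S=142.8511, (K−S)⁺=0.0000, hold=0.5433 ⇒ V=0.5433 continue | (k=4,j=4): S=174.9074, (K−S)⁺=0.0000, hold=0.0030 ⇒ V=0.0030 continue  boundary S*=77.8234
step 3: (k=3,j=0): S=86.1138, (K−S)⁺=19.4462, hold=19.8001 ⇒ V=19.8001 continue | (k=3,j=1): S=105.4380, (K−S)⁺=0.1220, hold=8.0737 ⇒ V=8.0737 continue | (k=3,j=2): S=129.0986, (K−S)⁺=0.0000, hold=2.1119 ⇒ V=2.1119 continue | (k=3,j=3): S=158.0687, (K−S)⁺=0.0000, hold=0.2605 ⇒ V=0.2605 continue  boundary S*=-
step 2: (k=2,j=0): S=95.2872, (K−S)⁺=10.2728, hold=13.5914 ⇒ V=13.5914 continue | (k=2,j=1): S=116.6700, (K−S)⁺=0.0000, hold=4.9349 ⇒ V=4.9349 continue | (k=2,j=2): S=142.8511, (K−S)⁺=0.0000, hold=1.1407 ⇒ V=1.1407 continue  boundary S*=-
step 1: (k=1,j=0): S=105.4380, (K−S)⁺=0.1220, hold=9.0172 ⇒ V=9.0172 continue | (k=1,j=1): S=129.0986, (K−S)⁺=0.0000, hold=2.9391 ⇒ V=2.9391 continue  boundary S*=-
step 0: (k=0,j=0): S=116.6700, (K−S)⁺=0.0000, hold=5.8101 ⇒ V=5.8101 continue  boundary S*=-

price = 5.8101
boundary = - - - - 77.8234 86.1138 77.8234 86.1138 95.2872
tree:
5.8101
9.0172 2.9391
13.5914 4.9349 1.1407
19.8001 8.0737 2.1119 0.2605
27.7366 12.7890 3.8442 0.5433 0.0030
35.2288 19.4462 6.8419 1.1330 0.0063 0.0000
41.9997 27.7366 11.8038 2.3626 0.0132 0.0000 0.0000
48.1188 35.2288 19.4462 4.9266 0.0277 0.0000 0.0000 0.0000
53.6488 41.9997 27.7366 10.2728 0.0582 0.0000 0.0000 0.0000 0.0000
58.6463 48.1188 35.2288 19.4462 0.1220 0.0000 0.0000 0.0000 0.0000 0.0000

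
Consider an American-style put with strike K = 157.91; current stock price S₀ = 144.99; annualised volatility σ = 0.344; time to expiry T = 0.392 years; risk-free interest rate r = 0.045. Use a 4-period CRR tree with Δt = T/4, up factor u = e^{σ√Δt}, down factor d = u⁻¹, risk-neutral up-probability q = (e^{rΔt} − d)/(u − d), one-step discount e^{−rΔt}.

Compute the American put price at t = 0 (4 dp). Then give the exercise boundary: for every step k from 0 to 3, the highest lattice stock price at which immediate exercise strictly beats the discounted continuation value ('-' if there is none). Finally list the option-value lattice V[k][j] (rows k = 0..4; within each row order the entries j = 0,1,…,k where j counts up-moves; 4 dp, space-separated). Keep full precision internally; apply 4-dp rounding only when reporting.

price = 19.7314
boundary = - - 116.8962 130.1875
tree:
19.7314
29.1203 10.2751
41.0138 17.1784 3.2843
52.9481 27.7225 6.5141 0.0000
63.6640 41.0138 12.9200 0.0000 0.0000

Δt=0.09800, u=1.11370, d=0.89791, q=0.49358, disc=e^(-rΔt)=0.99560
k=4 terminal: V=max(K-S,0) → 63.6640 41.0138 12.9200 0.0000 0.0000
k=3: j=0 S=104.9619 intr=52.9481 cont=52.2532 V=52.9481[EX]; j=1 S=130.1875 intr=27.7225 cont=27.0276 V=27.7225[EX]; j=2 S=161.4756 intr=0.0000 cont=6.5141 V=6.5141[hold]; j=3 S=200.2831 intr=0.0000 cont=0.0000 V=0.0000[hold]  S*(3)=130.1875
k=2: j=0 S=116.8962 intr=41.0138 cont=40.3189 V=41.0138[EX]; j=1 S=144.9900 intr=12.9200 cont=17.1784 V=17.1784[hold]; j=2 S=179.8356 intr=0.0000 cont=3.2843 V=3.2843[hold]  S*(2)=116.8962
k=1: j=0 S=130.1875 intr=27.7225 cont=29.1203 V=29.1203[hold]; j=1 S=161.4756 intr=0.0000 cont=10.2751 V=10.2751[hold]  S*(1)=-
k=0: j=0 S=144.9900 intr=12.9200 cont=19.7314 V=19.7314[hold]  S*(0)=-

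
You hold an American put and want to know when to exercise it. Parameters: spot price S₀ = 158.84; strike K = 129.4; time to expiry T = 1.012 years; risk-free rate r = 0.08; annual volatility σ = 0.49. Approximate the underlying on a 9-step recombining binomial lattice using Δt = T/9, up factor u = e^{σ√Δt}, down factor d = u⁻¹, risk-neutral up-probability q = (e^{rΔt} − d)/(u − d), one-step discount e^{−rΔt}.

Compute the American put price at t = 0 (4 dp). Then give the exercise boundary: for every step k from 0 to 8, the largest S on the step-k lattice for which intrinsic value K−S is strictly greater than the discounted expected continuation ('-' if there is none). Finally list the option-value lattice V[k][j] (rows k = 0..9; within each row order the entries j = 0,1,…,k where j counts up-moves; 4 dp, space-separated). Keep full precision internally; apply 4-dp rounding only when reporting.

params: Δt=0.11244 u=1.17858 d=0.84848 q=0.48639 e^(-rΔt)=0.99104
t_9 payoffs: 93.1984 79.1141 59.5503 32.3752 0.0000 0.0000 0.0000 0.0000 0.0000 0.0000
t_8: node(8,0) S=42.6665 payoff=86.7335 vs cont=85.5747 → 86.7335 [stop]  node(8,1) S=59.2659 payoff=70.1341 vs cont=68.9752 → 70.1341 [stop]  node(8,2) S=82.3234 payoff=47.0766 vs cont=45.9178 → 47.0766 [stop]  node(8,3) S=114.3514 payoff=15.0486 vs cont=16.4794 → 16.4794 [wait]  node(8,4) S=158.8400 payoff=0.0000 vs cont=0.0000 → 0.0000 [wait]  node(8,5) S=220.6369 payoff=0.0000 vs cont=0.0000 → 0.0000 [wait]  node(8,6) S=306.4759 payoff=0.0000 vs cont=0.0000 → 0.0000 [wait]  node(8,7) S=425.7106 payoff=0.0000 vs cont=0.0000 → 0.0000 [wait]  node(8,8) S=591.3338 payoff=0.0000 vs cont=0.0000 → 0.0000 [wait]  ⇒ S*(8)=82.3234
t_7: node(7,0) S=50.2859 payoff=79.1141 vs cont=77.9553 → 79.1141 [stop]  node(7,1) S=69.8497 payoff=59.5503 vs cont=58.3915 → 59.5503 [stop]  node(7,2) S=97.0248 payoff=32.3752 vs cont=31.9061 → 32.3752 [stop]  node(7,3) S=134.7723 payoff=0.0000 vs cont=8.3882 → 8.3882 [wait]  node(7,4) S=187.2057 payoff=0.0000 vs cont=0.0000 → 0.0000 [wait]  node(7,5) S=260.0382 payoff=0.0000 vs cont=0.0000 → 0.0000 [wait]  node(7,6) S=361.2064 payoff=0.0000 vs cont=0.0000 → 0.0000 [wait]  node(7,7) S=501.7341 payoff=0.0000 vs cont=0.0000 → 0.0000 [wait]  ⇒ S*(7)=97.0248
t_6: node(6,0) S=59.2659 payoff=70.1341 vs cont=68.9752 → 70.1341 [stop]  node(6,1) S=82.3234 payoff=47.0766 vs cont=45.9178 → 47.0766 [stop]  node(6,2) S=114.3514 payoff=15.0486 vs cont=20.5228 → 20.5228 [wait]  node(6,3) S=158.8400 payoff=0.0000 vs cont=4.2697 → 4.2697 [wait]  node(6,4) S=220.6369 payoff=0.0000 vs cont=0.0000 → 0.0000 [wait]  node(6,5) S=306.4759 payoff=0.0000 vs cont=0.0000 → 0.0000 [wait]  node(6,6) S=425.7106 payoff=0.0000 vs cont=0.0000 → 0.0000 [wait]  ⇒ S*(6)=82.3234
t_5: node(5,0) S=69.8497 payoff=59.5503 vs cont=58.3915 → 59.5503 [stop]  node(5,1) S=97.0248 payoff=32.3752 vs cont=33.8552 → 33.8552 [wait]  node(5,2) S=134.7723 payoff=0.0000 vs cont=12.5045 → 12.5045 [wait]  node(5,3) S=187.2057 payoff=0.0000 vs cont=2.1733 → 2.1733 [wait]  node(5,4) S=260.0382 payoff=0.0000 vs cont=0.0000 → 0.0000 [wait]  node(5,5) S=361.2064 payoff=0.0000 vs cont=0.0000 → 0.0000 [wait]  ⇒ S*(5)=69.8497
t_4: node(4,0) S=82.3234 payoff=47.0766 vs cont=46.6312 → 47.0766 [stop]  node(4,1) S=114.3514 payoff=15.0486 vs cont=23.2603 → 23.2603 [wait]  node(4,2) S=158.8400 payoff=0.0000 vs cont=7.4125 → 7.4125 [wait]  node(4,3) S=220.6369 payoff=0.0000 vs cont=1.1063 → 1.1063 [wait]  node(4,4) S=306.4759 payoff=0.0000 vs cont=0.0000 → 0.0000 [wait]  ⇒ S*(4)=82.3234
t_3: node(3,0) S=97.0248 payoff=32.3752 vs cont=35.1748 → 35.1748 [wait]  node(3,1) S=134.7723 payoff=0.0000 vs cont=15.4129 → 15.4129 [wait]  node(3,2) S=187.2057 payoff=0.0000 vs cont=4.3063 → 4.3063 [wait]  node(3,3) S=260.0382 payoff=0.0000 vs cont=0.5631 → 0.5631 [wait]  ⇒ S*(3)=-
t_2: node(2,0) S=114.3514 payoff=15.0486 vs cont=25.3339 → 25.3339 [wait]  node(2,1) S=158.8400 payoff=0.0000 vs cont=9.9211 → 9.9211 [wait]  node(2,2) S=220.6369 payoff=0.0000 vs cont=2.4634 → 2.4634 [wait]  ⇒ S*(2)=-
t_1: node(1,0) S=134.7723 payoff=0.0000 vs cont=17.6776 → 17.6776 [wait]  node(1,1) S=187.2057 payoff=0.0000 vs cont=6.2374 → 6.2374 [wait]  ⇒ S*(1)=-
t_0: node(0,0) S=158.8400 payoff=0.0000 vs cont=12.0047 → 12.0047 [wait]  ⇒ S*(0)=-

price = 12.0047
boundary = - - - - 82.3234 69.8497 82.3234 97.0248 82.3234
tree:
12.0047
17.6776 6.2374
25.3339 9.9211 2.4634
35.1748 15.4129 4.3063 0.5631
47.0766 23.2603 7.4125 1.1063 0.0000
59.5503 33.8552 12.5045 2.1733 0.0000 0.0000
70.1341 47.0766 20.5228 4.2697 0.0000 0.0000 0.0000
79.1141 59.5503 32.3752 8.3882 0.0000 0.0000 0.0000 0.0000
86.7335 70.1341 47.0766 16.4794 0.0000 0.0000 0.0000 0.0000 0.0000
93.1984 79.1141 59.5503 32.3752 0.0000 0.0000 0.0000 0.0000 0.0000 0.0000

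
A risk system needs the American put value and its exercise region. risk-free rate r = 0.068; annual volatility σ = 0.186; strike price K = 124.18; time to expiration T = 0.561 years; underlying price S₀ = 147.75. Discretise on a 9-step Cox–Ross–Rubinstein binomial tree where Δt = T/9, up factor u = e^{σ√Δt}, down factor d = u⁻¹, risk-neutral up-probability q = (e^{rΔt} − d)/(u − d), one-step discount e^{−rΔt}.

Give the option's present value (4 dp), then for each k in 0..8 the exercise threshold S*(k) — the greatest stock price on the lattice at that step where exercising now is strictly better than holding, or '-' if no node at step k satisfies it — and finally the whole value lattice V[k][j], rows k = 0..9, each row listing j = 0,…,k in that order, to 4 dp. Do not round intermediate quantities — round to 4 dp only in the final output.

price = 0.5544
boundary = - - - - - - 111.8204 106.7464 111.8204
tree:
0.5544
0.9905 0.1785
1.7370 0.3473 0.0326
2.9782 0.6681 0.0702 0.0000
4.9675 1.2667 0.1514 0.0000 0.0000
8.0063 2.3563 0.3263 0.0000 0.0000 0.0000
12.3596 4.2727 0.7034 0.0000 0.0000 0.0000 0.0000
17.4336 7.4720 1.5161 0.0000 0.0000 0.0000 0.0000 0.0000
22.2773 12.3596 3.2680 0.0000 0.0000 0.0000 0.0000 0.0000 0.0000
26.9013 17.4336 7.0444 0.0000 0.0000 0.0000 0.0000 0.0000 0.0000 0.0000

Δt=0.06233  u=1.04753  d=0.95462  q=0.53411  discount=0.99577
step 9 (expiry): payoffs max(K−S,0) = 26.9013 17.4336 7.0444 0.0000 0.0000 0.0000 0.0000 0.0000 0.0000 0.0000
step 8: (k=8,j=0): S=101.9027, (K−S)⁺=22.2773, hold=21.7521 ⇒ V=22.2773 exercise | (k=8,j=1): S=111.8204, (K−S)⁺=12.3596, hold=11.8344 ⇒ V=12.3596 exercise | (k=8,j=2): S=122.7034, (K−S)⁺=1.4766, hold=3.2680 ⇒ V=3.2680 continue | (k=8,j=3): S=134.6455, (K−S)⁺=0.0000, hold=0.0000 ⇒ V=0.0000 continue | (k=8,j=4): S=147.7500, (K−S)⁺=0.0000, hold=0.0000 ⇒ V=0.0000 continue | (k=8,j=5): S=162.1299, (K−S)⁺=0.0000, hold=0.0000 ⇒ V=0.0000 continue | (k=8,j=6): S=177.9092, (K−S)⁺=0.0000, hold=0.0000 ⇒ V=0.0000 continue | (k=8,j=7): S=195.2243, (K−S)⁺=0.0000, hold=0.0000 ⇒ V=0.0000 continue | (k=8,j=8): S=214.2247, (K−S)⁺=0.0000, hold=0.0000 ⇒ V=0.0000 continue  boundary S*=111.8204
step 7: (k=7,j=0): S=106.7464, (K−S)⁺=17.4336, hold=16.9084 ⇒ V=17.4336 exercise | (k=7,j=1): S=117.1356, (K−S)⁺=7.0444, hold=7.4720 ⇒ V=7.4720 continue | (k=7,j=2): S=128.5358, (K−S)⁺=0.0000, hold=1.5161 ⇒ V=1.5161 continue | (k=7,j=3): S=141.0457, (K−S)⁺=0.0000, hold=0.0000 ⇒ V=0.0000 continue | (k=7,j=4): S=154.7730, (K−S)⁺=0.0000, hold=0.0000 ⇒ V=0.0000 continue | (k=7,j=5): S=169.8364, (K−S)⁺=0.0000, hold=0.0000 ⇒ V=0.0000 continue | (k=7,j=6): S=186.3658, (K−S)⁺=0.0000, hold=0.0000 ⇒ V=0.0000 continue | (k=7,j=7): S=204.5040, (K−S)⁺=0.0000, hold=0.0000 ⇒ V=0.0000 continue  boundary S*=106.7464
step 6: (k=6,j=0): S=111.8204, (K−S)⁺=12.3596, hold=12.0617 ⇒ V=12.3596 exercise | (k=6,j=1): S=122.7034, (K−S)⁺=1.4766, hold=4.2727 ⇒ V=4.2727 continue | (k=6,j=2): S=134.6455, (K−S)⁺=0.0000, hold=0.7034 ⇒ V=0.7034 continue | (k=6,j=3): S=147.7500, (K−S)⁺=0.0000, hold=0.0000 ⇒ V=0.0000 continue | (k=6,j=4): S=162.1299, (K−S)⁺=0.0000, hold=0.0000 ⇒ V=0.0000 continue | (k=6,j=5): S=177.9092, (K−S)⁺=0.0000, hold=0.0000 ⇒ V=0.0000 continue | (k=6,j=6): S=195.2243, (K−S)⁺=0.0000, hold=0.0000 ⇒ V=0.0000 continue  boundary S*=111.8204
step 5: (k=5,j=0): S=117.1356, (K−S)⁺=7.0444, hold=8.0063 ⇒ V=8.0063 continue | (k=5,j=1): S=128.5358, (K−S)⁺=0.0000, hold=2.3563 ⇒ V=2.3563 continue | (k=5,j=2): S=141.0457, (K−S)⁺=0.0000, hold=0.3263 ⇒ V=0.3263 continue | (k=5,j=3): S=154.7730, (K−S)⁺=0.0000, hold=0.0000 ⇒ V=0.0000 continue | (k=5,j=4): S=169.8364, (K−S)⁺=0.0000, hold=0.0000 ⇒ V=0.0000 continue | (k=5,j=5): S=186.3658, (K−S)⁺=0.0000, hold=0.0000 ⇒ V=0.0000 continue  boundary S*=-
step 4: (k=4,j=0): S=122.7034, (K−S)⁺=1.4766, hold=4.9675 ⇒ V=4.9675 continue | (k=4,j=1): S=134.6455, (K−S)⁺=0.0000, hold=1.2667 ⇒ V=1.2667 continue | (k=4,j=2): S=147.7500, (K−S)⁺=0.0000, hold=0.1514 ⇒ V=0.1514 continue | (k=4,j=3): S=162.1299, (K−S)⁺=0.0000, hold=0.0000 ⇒ V=0.0000 continue | (k=4,j=4): S=177.9092, (K−S)⁺=0.0000, hold=0.0000 ⇒ V=0.0000 continue  boundary S*=-
step 3: (k=3,j=0): S=128.5358, (K−S)⁺=0.0000, hold=2.9782 ⇒ V=2.9782 continue | (k=3,j=1): S=141.0457, (K−S)⁺=0.0000, hold=0.6681 ⇒ V=0.6681 continue | (k=3,j=2): S=154.7730, (K−S)⁺=0.0000, hold=0.0702 ⇒ V=0.0702 continue | (k=3,j=3): S=169.8364, (K−S)⁺=0.0000, hold=0.0000 ⇒ V=0.0000 continue  boundary S*=-
step 2: (k=2,j=0): S=134.6455, (K−S)⁺=0.0000, hold=1.7370 ⇒ V=1.7370 continue | (k=2,j=1): S=147.7500, (K−S)⁺=0.0000, hold=0.3473 ⇒ V=0.3473 continue | (k=2,j=2): S=162.1299, (K−S)⁺=0.0000, hold=0.0326 ⇒ V=0.0326 continue  boundary S*=-
step 1: (k=1,j=0): S=141.0457, (K−S)⁺=0.0000, hold=0.9905 ⇒ V=0.9905 continue | (k=1,j=1): S=154.7730, (K−S)⁺=0.0000, hold=0.1785 ⇒ V=0.1785 continue  boundary S*=-
step 0: (k=0,j=0): S=147.7500, (K−S)⁺=0.0000, hold=0.5544 ⇒ V=0.5544 continue  boundary S*=-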